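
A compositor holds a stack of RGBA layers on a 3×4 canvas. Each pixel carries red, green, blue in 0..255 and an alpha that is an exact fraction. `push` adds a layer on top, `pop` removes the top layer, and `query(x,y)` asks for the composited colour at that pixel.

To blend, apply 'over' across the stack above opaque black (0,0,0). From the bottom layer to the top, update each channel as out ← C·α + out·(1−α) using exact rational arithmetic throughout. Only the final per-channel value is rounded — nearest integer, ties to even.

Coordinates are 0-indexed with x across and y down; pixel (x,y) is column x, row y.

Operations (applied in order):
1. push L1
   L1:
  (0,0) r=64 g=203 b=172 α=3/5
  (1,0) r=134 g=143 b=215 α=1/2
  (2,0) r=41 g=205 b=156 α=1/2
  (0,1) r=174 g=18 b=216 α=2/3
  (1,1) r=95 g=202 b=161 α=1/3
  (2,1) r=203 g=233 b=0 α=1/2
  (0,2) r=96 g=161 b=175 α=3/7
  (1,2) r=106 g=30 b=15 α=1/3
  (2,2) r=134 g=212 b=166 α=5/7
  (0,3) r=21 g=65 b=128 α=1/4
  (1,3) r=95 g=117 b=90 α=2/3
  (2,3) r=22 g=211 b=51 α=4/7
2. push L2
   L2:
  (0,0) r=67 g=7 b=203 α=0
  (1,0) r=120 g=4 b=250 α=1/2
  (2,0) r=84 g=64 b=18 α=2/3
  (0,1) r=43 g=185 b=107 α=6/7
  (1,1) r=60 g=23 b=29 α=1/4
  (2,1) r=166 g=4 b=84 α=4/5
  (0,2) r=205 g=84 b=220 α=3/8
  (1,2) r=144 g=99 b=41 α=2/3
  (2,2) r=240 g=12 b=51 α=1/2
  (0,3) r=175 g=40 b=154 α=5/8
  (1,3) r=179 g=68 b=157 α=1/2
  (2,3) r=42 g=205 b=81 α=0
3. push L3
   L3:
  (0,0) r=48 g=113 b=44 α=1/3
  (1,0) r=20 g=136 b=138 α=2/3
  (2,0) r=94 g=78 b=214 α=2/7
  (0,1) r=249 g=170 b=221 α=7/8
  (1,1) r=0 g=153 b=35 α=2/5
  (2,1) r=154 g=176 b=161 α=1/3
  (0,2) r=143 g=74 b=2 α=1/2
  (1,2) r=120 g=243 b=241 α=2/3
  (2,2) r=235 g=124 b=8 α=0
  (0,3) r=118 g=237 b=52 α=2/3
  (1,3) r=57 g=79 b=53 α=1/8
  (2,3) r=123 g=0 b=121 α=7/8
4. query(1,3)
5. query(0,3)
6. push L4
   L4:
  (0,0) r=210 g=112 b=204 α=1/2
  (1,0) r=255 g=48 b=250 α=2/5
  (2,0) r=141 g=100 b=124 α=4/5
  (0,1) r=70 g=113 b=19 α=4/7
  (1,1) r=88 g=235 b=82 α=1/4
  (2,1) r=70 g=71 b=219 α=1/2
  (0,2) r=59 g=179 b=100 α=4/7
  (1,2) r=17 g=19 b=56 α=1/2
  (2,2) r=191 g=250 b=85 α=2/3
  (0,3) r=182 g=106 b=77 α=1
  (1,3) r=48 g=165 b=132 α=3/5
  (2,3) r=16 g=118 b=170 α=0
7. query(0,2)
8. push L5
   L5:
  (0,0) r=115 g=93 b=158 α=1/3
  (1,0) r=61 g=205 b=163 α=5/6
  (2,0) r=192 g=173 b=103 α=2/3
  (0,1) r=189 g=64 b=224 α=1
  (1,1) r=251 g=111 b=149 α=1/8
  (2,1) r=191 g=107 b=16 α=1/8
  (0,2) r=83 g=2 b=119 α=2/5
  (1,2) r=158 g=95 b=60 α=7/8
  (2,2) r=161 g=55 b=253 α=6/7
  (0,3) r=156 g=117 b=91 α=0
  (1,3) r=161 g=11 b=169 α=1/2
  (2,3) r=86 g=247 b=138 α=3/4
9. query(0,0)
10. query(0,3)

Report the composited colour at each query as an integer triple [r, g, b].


at x=1,y=3 over L1,L2,L3:
+L1 (α=2/3) → [190/3, 78, 60]
+L2 (α=1/2) → [727/6, 73, 217/2]
+L3 (α=1/8) → [5431/48, 295/4, 1625/16]
= [113, 74, 102]

at x=0,y=3 over L1,L2,L3:
after L1 α=1/4: [21/4, 65/4, 32]
after L2 α=5/8: [3563/32, 995/32, 433/4]
after L3 α=2/3: [3705/32, 16163/96, 283/4]
→ [116, 168, 71]

query (0,2) [L1,L2,L3,L4] — begin 0,0,0
after L1 α=3/7: [288/7, 69, 75]
after L2 α=3/8: [5745/56, 597/8, 1035/8]
after L3 α=1/2: [13753/112, 1189/16, 1051/16]
after L4 α=4/7: [67691/784, 15023/112, 9553/112]
= [86, 134, 85]

(0,0) stack=L1,L2,L3,L4,L5; from [0,0,0]:
L1 α=3/5: [192/5, 609/5, 516/5]
L2 α=0: [192/5, 609/5, 516/5]
L3 α=1/3: [208/5, 1783/15, 1252/15]
L4 α=1/2: [629/5, 3463/30, 2156/15]
L5 α=1/3: [611/5, 4858/45, 6682/45]
= [122, 108, 148]

query (0,3) [L1,L2,L3,L4,L5] — begin 0,0,0
L1 α=1/4: [21/4, 65/4, 32]
L2 α=5/8: [3563/32, 995/32, 433/4]
L3 α=2/3: [3705/32, 16163/96, 283/4]
L4 α=1: [182, 106, 77]
L5 α=0: [182, 106, 77]
= [182, 106, 77]


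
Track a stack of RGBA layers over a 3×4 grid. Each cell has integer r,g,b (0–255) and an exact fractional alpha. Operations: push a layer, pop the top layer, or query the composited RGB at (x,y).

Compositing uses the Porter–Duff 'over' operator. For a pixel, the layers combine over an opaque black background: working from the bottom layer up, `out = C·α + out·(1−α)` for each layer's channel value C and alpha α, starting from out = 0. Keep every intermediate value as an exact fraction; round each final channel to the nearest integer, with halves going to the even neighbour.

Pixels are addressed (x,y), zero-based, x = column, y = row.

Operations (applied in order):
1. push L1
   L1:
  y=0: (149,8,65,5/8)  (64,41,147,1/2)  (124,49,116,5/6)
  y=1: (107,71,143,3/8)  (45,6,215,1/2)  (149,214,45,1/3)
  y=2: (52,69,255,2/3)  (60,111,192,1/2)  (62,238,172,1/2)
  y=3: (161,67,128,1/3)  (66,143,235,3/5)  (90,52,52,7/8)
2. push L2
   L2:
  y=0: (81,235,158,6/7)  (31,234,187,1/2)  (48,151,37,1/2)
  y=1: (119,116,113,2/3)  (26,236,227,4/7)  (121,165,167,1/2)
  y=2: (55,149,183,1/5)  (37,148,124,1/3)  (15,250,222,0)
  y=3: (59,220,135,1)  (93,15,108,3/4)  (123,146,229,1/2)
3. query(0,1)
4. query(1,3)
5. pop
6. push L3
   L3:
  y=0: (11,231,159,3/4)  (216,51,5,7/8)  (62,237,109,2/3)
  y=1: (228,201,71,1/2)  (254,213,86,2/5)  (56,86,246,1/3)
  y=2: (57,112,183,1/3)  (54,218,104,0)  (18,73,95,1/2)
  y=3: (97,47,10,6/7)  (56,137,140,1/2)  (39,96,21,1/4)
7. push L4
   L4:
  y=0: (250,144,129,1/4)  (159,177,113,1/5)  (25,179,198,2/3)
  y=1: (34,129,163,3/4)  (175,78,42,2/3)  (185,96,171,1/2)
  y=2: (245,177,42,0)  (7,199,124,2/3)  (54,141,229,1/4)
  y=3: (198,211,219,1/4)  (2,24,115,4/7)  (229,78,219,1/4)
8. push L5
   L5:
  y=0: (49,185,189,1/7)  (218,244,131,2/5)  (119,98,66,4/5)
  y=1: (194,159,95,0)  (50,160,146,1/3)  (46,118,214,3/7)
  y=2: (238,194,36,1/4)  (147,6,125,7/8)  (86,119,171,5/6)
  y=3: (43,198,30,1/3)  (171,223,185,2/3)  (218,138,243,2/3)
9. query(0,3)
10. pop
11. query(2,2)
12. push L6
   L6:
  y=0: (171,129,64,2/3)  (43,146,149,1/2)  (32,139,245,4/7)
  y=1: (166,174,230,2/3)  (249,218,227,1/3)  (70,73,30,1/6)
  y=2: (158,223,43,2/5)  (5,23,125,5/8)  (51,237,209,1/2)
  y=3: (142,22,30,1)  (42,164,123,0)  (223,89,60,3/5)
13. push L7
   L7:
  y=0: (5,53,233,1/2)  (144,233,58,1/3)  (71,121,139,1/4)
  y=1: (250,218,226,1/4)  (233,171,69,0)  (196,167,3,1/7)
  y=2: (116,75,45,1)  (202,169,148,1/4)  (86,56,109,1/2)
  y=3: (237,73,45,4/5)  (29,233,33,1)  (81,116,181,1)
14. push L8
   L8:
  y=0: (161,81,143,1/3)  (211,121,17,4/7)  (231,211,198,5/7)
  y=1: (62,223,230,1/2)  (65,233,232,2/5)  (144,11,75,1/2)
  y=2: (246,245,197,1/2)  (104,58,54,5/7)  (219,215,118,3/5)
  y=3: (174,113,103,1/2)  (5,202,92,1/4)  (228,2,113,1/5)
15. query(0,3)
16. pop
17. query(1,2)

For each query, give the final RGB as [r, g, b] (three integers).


(0,1) stack=L1,L2; from [0,0,0]:
+L1 (α=3/8) → [321/8, 213/8, 429/8]
+L2 (α=2/3) → [2225/24, 2069/24, 2237/24]
→ [93, 86, 93]

(1,3) stack=L1,L2; from [0,0,0]:
+L1 (α=3/5) → [198/5, 429/5, 141]
+L2 (α=3/4) → [1593/20, 327/10, 465/4]
= [80, 33, 116]

(0,3) stack=L1,L3,L4,L5; from [0,0,0]:
+L1 (α=1/3) → [161/3, 67/3, 128/3]
+L3 (α=6/7) → [1907/21, 913/21, 44/3]
+L4 (α=1/4) → [3293/28, 1195/14, 263/4]
+L5 (α=1/3) → [3895/42, 2581/21, 323/6]
= [93, 123, 54]

(2,2) stack=L1,L3,L4; from [0,0,0]:
after L1 α=1/2: [31, 119, 86]
after L3 α=1/2: [49/2, 96, 181/2]
after L4 α=1/4: [255/8, 429/4, 1001/8]
= [32, 107, 125]

(0,3) stack=L1,L3,L4,L6,L7,L8; from [0,0,0]:
L1 α=1/3: [161/3, 67/3, 128/3]
L3 α=6/7: [1907/21, 913/21, 44/3]
L4 α=1/4: [3293/28, 1195/14, 263/4]
L6 α=1: [142, 22, 30]
L7 α=4/5: [218, 314/5, 42]
L8 α=1/2: [196, 879/10, 145/2]
rounded: [196, 88, 72]

at x=1,y=2 over L1,L3,L4,L6,L7:
+L1 (α=1/2) → [30, 111/2, 96]
+L3 (α=0) → [30, 111/2, 96]
+L4 (α=2/3) → [44/3, 907/6, 344/3]
+L6 (α=5/8) → [69/8, 1137/16, 969/8]
+L7 (α=1/4) → [1823/32, 6115/64, 4091/32]
= [57, 96, 128]


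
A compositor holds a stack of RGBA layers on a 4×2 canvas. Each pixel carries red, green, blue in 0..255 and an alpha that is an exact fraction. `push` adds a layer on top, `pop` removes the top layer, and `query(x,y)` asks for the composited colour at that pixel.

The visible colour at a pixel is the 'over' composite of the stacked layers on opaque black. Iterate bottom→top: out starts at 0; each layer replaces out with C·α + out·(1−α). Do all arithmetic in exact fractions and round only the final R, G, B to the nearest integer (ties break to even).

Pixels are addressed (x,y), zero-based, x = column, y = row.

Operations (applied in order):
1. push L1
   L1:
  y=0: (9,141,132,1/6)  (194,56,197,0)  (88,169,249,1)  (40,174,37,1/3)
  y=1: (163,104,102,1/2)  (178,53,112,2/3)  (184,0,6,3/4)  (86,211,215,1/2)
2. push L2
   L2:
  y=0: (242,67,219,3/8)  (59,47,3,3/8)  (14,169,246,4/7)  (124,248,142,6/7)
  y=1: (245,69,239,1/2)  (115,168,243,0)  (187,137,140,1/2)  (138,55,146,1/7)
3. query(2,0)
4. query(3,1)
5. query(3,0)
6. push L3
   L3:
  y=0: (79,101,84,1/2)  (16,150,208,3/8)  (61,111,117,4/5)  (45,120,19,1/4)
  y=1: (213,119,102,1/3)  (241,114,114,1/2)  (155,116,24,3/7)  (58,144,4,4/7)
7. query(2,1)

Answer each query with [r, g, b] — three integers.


(2,0) stack=L1,L2; from [0,0,0]:
after L1 α=1: [88, 169, 249]
after L2 α=4/7: [320/7, 169, 1731/7]
→ [46, 169, 247]

query (3,1) [L1,L2] — begin 0,0,0
L1 α=1/2: [43, 211/2, 215/2]
L2 α=1/7: [396/7, 688/7, 113]
= [57, 98, 113]

(3,0) stack=L1,L2; from [0,0,0]:
L1 α=1/3: [40/3, 58, 37/3]
L2 α=6/7: [2272/21, 1546/7, 2593/21]
= [108, 221, 123]

(2,1) stack=L1,L2,L3; from [0,0,0]:
after L1 α=3/4: [138, 0, 9/2]
after L2 α=1/2: [325/2, 137/2, 289/4]
after L3 α=3/7: [1115/7, 622/7, 361/7]
→ [159, 89, 52]


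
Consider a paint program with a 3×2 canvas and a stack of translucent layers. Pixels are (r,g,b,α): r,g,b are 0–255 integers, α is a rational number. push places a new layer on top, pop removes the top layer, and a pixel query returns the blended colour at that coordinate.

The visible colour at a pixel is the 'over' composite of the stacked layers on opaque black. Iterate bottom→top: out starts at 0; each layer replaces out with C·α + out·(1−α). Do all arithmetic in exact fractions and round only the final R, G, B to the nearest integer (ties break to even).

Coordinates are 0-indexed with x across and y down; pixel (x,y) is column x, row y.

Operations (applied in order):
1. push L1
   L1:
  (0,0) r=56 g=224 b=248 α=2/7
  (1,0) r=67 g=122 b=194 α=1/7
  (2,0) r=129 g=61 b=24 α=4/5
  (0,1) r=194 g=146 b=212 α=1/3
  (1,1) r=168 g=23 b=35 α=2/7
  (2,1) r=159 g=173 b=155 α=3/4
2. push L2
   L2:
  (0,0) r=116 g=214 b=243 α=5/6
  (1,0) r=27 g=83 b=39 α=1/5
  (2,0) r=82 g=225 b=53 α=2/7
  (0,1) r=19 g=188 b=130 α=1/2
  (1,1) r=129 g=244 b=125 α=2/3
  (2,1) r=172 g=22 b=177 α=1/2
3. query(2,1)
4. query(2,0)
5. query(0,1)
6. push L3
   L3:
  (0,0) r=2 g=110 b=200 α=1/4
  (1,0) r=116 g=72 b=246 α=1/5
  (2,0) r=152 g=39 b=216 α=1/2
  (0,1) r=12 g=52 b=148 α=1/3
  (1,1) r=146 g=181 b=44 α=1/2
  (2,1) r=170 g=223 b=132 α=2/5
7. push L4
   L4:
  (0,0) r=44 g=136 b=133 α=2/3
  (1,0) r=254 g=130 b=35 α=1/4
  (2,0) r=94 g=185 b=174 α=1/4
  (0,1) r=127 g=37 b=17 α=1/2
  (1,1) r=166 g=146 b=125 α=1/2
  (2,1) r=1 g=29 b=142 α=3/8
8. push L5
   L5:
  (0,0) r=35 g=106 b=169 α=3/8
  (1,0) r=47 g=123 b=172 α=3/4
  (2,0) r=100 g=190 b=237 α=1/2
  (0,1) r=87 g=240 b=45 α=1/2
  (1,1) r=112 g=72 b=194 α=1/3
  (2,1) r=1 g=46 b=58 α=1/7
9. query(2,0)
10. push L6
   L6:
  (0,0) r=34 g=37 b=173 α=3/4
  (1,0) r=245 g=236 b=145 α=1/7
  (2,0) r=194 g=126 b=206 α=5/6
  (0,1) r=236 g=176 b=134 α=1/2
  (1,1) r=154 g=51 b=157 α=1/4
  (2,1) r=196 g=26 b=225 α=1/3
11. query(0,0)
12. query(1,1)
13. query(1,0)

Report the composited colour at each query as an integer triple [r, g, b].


(2,1) stack=L1,L2; from [0,0,0]:
+L1 (α=3/4) → [477/4, 519/4, 465/4]
+L2 (α=1/2) → [1165/8, 607/8, 1173/8]
= [146, 76, 147]

(2,0) stack=L1,L2; from [0,0,0]:
L1 α=4/5: [516/5, 244/5, 96/5]
L2 α=2/7: [680/7, 694/7, 202/7]
= [97, 99, 29]

(0,1) stack=L1,L2; from [0,0,0]:
+L1 (α=1/3) → [194/3, 146/3, 212/3]
+L2 (α=1/2) → [251/6, 355/3, 301/3]
→ [42, 118, 100]

query (2,0) [L1,L2,L3,L4,L5] — begin 0,0,0
+L1 (α=4/5) → [516/5, 244/5, 96/5]
+L2 (α=2/7) → [680/7, 694/7, 202/7]
+L3 (α=1/2) → [872/7, 967/14, 857/7]
+L4 (α=1/4) → [1637/14, 5491/56, 3789/28]
+L5 (α=1/2) → [3037/28, 16131/112, 10425/56]
= [108, 144, 186]

query (0,0) [L1,L2,L3,L4,L5,L6] — begin 0,0,0
+L1 (α=2/7) → [16, 64, 496/7]
+L2 (α=5/6) → [298/3, 189, 9001/42]
+L3 (α=1/4) → [75, 677/4, 11801/56]
+L4 (α=2/3) → [163/3, 1765/12, 8899/56]
+L5 (α=3/8) → [565/12, 12641/96, 72887/448]
+L6 (α=3/4) → [1789/48, 23297/384, 305399/1792]
→ [37, 61, 170]

at x=1,y=1 over L1,L2,L3,L4,L5,L6:
L1 α=2/7: [48, 46/7, 10]
L2 α=2/3: [102, 1154/7, 260/3]
L3 α=1/2: [124, 2421/14, 196/3]
L4 α=1/2: [145, 4465/28, 571/6]
L5 α=1/3: [134, 5473/42, 1153/9]
L6 α=1/4: [139, 6187/56, 406/3]
= [139, 110, 135]

query (1,0) [L1,L2,L3,L4,L5,L6] — begin 0,0,0
L1 α=1/7: [67/7, 122/7, 194/7]
L2 α=1/5: [457/35, 1069/35, 1049/35]
L3 α=1/5: [5888/175, 6796/175, 12806/175]
L4 α=1/4: [31057/350, 21569/350, 44543/700]
L5 α=3/4: [80407/1400, 150719/1400, 405743/2800]
L6 α=1/7: [412721/4900, 617357/4900, 1420229/9800]
= [84, 126, 145]


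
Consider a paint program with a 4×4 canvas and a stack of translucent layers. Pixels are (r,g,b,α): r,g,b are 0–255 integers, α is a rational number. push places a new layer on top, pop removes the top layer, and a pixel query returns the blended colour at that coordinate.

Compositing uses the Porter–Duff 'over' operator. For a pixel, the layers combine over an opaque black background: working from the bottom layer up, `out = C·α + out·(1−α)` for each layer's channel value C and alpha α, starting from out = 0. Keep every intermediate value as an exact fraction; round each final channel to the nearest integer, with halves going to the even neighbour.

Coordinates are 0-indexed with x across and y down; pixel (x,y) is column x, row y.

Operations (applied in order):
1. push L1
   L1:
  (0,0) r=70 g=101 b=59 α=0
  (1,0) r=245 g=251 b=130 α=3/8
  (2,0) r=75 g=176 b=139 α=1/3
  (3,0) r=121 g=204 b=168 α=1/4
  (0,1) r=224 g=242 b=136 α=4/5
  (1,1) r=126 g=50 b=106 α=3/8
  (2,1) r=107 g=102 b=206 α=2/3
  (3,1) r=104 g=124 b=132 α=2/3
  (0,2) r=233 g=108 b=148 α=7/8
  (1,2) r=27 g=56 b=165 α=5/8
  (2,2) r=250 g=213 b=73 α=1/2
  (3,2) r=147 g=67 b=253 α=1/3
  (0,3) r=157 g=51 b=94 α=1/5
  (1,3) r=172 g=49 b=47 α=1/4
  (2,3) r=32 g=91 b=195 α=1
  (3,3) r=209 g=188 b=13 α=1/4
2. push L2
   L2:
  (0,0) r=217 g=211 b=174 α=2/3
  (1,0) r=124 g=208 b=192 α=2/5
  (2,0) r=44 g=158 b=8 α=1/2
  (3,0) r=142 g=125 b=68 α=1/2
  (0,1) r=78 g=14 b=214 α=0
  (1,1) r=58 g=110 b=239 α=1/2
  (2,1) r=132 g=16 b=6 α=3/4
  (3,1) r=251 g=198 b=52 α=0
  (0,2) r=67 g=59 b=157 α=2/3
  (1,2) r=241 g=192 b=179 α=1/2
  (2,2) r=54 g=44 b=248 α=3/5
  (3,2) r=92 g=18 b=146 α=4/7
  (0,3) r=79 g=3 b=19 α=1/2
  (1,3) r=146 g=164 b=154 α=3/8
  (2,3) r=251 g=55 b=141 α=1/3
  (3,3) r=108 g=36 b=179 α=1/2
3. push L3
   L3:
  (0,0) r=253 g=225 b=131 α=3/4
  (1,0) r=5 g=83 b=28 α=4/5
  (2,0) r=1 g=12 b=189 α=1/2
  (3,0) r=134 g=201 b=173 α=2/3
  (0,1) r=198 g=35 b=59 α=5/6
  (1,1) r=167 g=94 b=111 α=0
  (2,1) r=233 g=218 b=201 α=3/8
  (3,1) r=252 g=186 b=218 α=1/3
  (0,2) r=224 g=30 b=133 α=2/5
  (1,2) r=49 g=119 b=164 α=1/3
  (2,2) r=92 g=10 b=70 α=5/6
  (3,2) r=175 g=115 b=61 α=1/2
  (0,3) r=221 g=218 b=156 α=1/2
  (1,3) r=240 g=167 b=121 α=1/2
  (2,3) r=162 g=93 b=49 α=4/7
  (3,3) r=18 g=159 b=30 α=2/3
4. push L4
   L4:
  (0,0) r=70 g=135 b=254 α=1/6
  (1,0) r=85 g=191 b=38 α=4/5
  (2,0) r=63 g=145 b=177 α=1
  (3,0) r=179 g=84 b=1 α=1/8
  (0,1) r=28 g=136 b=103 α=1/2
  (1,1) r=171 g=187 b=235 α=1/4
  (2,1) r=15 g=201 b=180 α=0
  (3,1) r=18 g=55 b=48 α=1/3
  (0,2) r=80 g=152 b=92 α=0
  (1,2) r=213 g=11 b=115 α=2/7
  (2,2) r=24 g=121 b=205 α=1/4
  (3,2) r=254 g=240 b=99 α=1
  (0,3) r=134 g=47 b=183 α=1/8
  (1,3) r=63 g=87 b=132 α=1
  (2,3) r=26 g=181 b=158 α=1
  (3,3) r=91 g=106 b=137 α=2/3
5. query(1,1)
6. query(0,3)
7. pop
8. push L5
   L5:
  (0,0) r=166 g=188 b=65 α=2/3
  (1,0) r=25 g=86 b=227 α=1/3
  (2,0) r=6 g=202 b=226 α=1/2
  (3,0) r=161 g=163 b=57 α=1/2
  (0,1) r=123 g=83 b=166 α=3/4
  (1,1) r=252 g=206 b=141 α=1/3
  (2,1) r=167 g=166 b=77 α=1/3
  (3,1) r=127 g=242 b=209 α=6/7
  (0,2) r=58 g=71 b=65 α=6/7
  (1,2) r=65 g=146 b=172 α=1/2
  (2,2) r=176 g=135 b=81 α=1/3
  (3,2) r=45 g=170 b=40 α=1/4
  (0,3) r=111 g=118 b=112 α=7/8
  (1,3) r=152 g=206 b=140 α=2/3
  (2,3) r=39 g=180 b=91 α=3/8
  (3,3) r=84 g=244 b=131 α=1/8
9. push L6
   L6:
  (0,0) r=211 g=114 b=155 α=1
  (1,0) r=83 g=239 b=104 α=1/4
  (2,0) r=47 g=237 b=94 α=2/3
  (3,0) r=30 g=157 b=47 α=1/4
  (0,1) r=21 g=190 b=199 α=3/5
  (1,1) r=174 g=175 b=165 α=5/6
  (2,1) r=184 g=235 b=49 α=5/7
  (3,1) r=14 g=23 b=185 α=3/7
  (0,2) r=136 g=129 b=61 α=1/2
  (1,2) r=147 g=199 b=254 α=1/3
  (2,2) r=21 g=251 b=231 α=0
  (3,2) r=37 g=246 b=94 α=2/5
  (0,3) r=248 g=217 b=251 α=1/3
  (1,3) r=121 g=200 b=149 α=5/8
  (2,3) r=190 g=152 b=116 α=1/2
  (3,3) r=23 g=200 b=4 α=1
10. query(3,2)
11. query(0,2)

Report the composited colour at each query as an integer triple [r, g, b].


query (1,1) [L1,L2,L3,L4] — begin 0,0,0
+L1 (α=3/8) → [189/4, 75/4, 159/4]
+L2 (α=1/2) → [421/8, 515/8, 1115/8]
+L3 (α=0) → [421/8, 515/8, 1115/8]
+L4 (α=1/4) → [2631/32, 3041/32, 5225/32]
→ [82, 95, 163]

query (0,3) [L1,L2,L3,L4] — begin 0,0,0
+L1 (α=1/5) → [157/5, 51/5, 94/5]
+L2 (α=1/2) → [276/5, 33/5, 189/10]
+L3 (α=1/2) → [1381/10, 1123/10, 1749/20]
+L4 (α=1/8) → [11007/80, 8331/80, 15903/160]
= [138, 104, 99]

query (3,2) [L1,L2,L3,L5,L6] — begin 0,0,0
L1 α=1/3: [49, 67/3, 253/3]
L2 α=4/7: [515/7, 139/7, 837/7]
L3 α=1/2: [870/7, 472/7, 632/7]
L5 α=1/4: [2925/28, 1303/14, 544/7]
L6 α=2/5: [10847/140, 10797/70, 2948/35]
= [77, 154, 84]

query (0,2) [L1,L2,L3,L5,L6] — begin 0,0,0
L1 α=7/8: [1631/8, 189/2, 259/2]
L2 α=2/3: [901/8, 425/6, 887/6]
L3 α=2/5: [6287/40, 109/2, 1419/10]
L5 α=6/7: [20207/280, 961/14, 5319/70]
L6 α=1/2: [58287/560, 2767/28, 9589/140]
rounded: [104, 99, 68]


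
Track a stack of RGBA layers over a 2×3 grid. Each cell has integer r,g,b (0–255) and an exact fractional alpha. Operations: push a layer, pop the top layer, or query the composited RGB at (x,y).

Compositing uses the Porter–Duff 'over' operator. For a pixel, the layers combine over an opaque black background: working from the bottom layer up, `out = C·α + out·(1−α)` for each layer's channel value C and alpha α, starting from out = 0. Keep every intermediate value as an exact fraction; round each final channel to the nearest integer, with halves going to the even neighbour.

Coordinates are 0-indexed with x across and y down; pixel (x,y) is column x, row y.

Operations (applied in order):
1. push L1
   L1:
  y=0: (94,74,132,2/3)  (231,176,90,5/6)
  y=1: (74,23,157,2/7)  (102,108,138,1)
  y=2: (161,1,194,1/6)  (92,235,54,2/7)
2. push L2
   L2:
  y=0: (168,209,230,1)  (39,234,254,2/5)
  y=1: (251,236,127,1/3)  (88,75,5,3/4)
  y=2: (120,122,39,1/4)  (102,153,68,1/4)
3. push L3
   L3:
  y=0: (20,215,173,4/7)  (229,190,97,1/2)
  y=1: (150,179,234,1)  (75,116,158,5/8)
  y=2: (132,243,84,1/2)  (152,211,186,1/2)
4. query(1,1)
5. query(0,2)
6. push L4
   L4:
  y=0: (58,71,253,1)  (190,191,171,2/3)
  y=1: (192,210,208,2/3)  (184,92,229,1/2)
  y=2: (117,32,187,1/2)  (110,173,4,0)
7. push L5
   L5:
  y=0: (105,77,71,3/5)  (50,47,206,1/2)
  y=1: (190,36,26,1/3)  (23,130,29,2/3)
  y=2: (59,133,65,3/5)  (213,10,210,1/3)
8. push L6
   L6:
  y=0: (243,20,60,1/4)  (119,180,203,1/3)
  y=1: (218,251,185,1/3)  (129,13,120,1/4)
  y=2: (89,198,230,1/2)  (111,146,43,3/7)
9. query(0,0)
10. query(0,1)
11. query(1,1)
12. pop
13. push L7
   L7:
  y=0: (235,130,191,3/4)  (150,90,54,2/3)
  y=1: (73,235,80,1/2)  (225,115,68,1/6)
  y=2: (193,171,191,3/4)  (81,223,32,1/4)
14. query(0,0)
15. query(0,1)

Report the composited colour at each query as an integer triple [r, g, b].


at x=1,y=1 over L1,L2,L3:
+L1 (α=1) → [102, 108, 138]
+L2 (α=3/4) → [183/2, 333/4, 153/4]
+L3 (α=5/8) → [1299/16, 3319/32, 3619/32]
rounded: [81, 104, 113]

at x=0,y=2 over L1,L2,L3:
L1 α=1/6: [161/6, 1/6, 97/3]
L2 α=1/4: [401/8, 245/8, 34]
L3 α=1/2: [1457/16, 2189/16, 59]
= [91, 137, 59]

(0,0) stack=L1,L2,L3,L4,L5,L6; from [0,0,0]:
L1 α=2/3: [188/3, 148/3, 88]
L2 α=1: [168, 209, 230]
L3 α=4/7: [584/7, 1487/7, 1382/7]
L4 α=1: [58, 71, 253]
L5 α=3/5: [431/5, 373/5, 719/5]
L6 α=1/4: [627/5, 1219/20, 2457/20]
rounded: [125, 61, 123]

query (0,1) [L1,L2,L3,L4,L5,L6] — begin 0,0,0
L1 α=2/7: [148/7, 46/7, 314/7]
L2 α=1/3: [2053/21, 1744/21, 1517/21]
L3 α=1: [150, 179, 234]
L4 α=2/3: [178, 599/3, 650/3]
L5 α=1/3: [182, 1306/9, 1378/9]
L6 α=1/3: [194, 4871/27, 4421/27]
= [194, 180, 164]

query (1,1) [L1,L2,L3,L4,L5,L6] — begin 0,0,0
after L1 α=1: [102, 108, 138]
after L2 α=3/4: [183/2, 333/4, 153/4]
after L3 α=5/8: [1299/16, 3319/32, 3619/32]
after L4 α=1/2: [4243/32, 6263/64, 10947/64]
after L5 α=2/3: [1905/32, 22903/192, 14659/192]
after L6 α=1/4: [9843/128, 23735/256, 22339/256]
rounded: [77, 93, 87]

(0,0) stack=L1,L2,L3,L4,L5,L7; from [0,0,0]:
L1 α=2/3: [188/3, 148/3, 88]
L2 α=1: [168, 209, 230]
L3 α=4/7: [584/7, 1487/7, 1382/7]
L4 α=1: [58, 71, 253]
L5 α=3/5: [431/5, 373/5, 719/5]
L7 α=3/4: [989/5, 2323/20, 896/5]
rounded: [198, 116, 179]

(0,1) stack=L1,L2,L3,L4,L5,L7; from [0,0,0]:
L1 α=2/7: [148/7, 46/7, 314/7]
L2 α=1/3: [2053/21, 1744/21, 1517/21]
L3 α=1: [150, 179, 234]
L4 α=2/3: [178, 599/3, 650/3]
L5 α=1/3: [182, 1306/9, 1378/9]
L7 α=1/2: [255/2, 3421/18, 1049/9]
rounded: [128, 190, 117]


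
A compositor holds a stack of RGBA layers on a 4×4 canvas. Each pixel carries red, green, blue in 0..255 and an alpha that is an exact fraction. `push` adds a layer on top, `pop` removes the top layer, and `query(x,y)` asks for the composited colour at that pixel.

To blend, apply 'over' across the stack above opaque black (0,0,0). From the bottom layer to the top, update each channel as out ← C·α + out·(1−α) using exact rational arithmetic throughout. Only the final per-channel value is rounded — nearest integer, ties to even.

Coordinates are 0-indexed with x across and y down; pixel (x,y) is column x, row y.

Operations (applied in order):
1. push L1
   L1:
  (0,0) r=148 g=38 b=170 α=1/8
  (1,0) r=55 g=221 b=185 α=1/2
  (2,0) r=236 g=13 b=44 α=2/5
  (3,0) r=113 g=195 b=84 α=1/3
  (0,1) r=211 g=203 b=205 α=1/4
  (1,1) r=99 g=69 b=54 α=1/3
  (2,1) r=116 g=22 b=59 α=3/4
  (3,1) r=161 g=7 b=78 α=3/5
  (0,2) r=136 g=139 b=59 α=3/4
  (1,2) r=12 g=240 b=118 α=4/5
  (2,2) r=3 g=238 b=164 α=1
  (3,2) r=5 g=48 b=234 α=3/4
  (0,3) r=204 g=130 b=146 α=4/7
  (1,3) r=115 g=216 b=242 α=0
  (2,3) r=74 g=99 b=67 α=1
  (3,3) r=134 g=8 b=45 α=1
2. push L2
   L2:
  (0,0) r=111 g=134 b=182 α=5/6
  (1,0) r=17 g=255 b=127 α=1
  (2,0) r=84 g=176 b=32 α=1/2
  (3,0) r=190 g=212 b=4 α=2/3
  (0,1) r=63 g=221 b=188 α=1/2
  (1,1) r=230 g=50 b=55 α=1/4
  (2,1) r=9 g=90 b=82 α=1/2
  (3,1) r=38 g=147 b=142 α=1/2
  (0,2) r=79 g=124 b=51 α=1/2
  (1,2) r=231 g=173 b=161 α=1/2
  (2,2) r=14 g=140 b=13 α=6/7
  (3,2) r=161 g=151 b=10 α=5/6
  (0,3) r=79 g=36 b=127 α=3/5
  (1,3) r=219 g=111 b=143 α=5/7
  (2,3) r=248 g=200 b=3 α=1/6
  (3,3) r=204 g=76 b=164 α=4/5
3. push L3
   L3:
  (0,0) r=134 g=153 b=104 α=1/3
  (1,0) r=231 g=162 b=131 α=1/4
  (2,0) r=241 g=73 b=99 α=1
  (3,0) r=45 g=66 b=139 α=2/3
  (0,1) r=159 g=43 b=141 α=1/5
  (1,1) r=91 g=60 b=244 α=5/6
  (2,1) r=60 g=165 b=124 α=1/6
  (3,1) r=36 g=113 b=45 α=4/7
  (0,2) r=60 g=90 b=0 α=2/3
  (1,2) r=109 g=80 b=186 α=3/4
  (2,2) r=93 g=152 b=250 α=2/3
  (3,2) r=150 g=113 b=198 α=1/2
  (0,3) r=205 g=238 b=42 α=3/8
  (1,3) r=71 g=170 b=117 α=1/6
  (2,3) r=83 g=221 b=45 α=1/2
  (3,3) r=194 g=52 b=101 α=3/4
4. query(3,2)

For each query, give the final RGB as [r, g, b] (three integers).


at x=3,y=2 over L1,L2,L3:
L1 α=3/4: [15/4, 36, 351/2]
L2 α=5/6: [3235/24, 791/6, 451/12]
L3 α=1/2: [6835/48, 1469/12, 2827/24]
→ [142, 122, 118]


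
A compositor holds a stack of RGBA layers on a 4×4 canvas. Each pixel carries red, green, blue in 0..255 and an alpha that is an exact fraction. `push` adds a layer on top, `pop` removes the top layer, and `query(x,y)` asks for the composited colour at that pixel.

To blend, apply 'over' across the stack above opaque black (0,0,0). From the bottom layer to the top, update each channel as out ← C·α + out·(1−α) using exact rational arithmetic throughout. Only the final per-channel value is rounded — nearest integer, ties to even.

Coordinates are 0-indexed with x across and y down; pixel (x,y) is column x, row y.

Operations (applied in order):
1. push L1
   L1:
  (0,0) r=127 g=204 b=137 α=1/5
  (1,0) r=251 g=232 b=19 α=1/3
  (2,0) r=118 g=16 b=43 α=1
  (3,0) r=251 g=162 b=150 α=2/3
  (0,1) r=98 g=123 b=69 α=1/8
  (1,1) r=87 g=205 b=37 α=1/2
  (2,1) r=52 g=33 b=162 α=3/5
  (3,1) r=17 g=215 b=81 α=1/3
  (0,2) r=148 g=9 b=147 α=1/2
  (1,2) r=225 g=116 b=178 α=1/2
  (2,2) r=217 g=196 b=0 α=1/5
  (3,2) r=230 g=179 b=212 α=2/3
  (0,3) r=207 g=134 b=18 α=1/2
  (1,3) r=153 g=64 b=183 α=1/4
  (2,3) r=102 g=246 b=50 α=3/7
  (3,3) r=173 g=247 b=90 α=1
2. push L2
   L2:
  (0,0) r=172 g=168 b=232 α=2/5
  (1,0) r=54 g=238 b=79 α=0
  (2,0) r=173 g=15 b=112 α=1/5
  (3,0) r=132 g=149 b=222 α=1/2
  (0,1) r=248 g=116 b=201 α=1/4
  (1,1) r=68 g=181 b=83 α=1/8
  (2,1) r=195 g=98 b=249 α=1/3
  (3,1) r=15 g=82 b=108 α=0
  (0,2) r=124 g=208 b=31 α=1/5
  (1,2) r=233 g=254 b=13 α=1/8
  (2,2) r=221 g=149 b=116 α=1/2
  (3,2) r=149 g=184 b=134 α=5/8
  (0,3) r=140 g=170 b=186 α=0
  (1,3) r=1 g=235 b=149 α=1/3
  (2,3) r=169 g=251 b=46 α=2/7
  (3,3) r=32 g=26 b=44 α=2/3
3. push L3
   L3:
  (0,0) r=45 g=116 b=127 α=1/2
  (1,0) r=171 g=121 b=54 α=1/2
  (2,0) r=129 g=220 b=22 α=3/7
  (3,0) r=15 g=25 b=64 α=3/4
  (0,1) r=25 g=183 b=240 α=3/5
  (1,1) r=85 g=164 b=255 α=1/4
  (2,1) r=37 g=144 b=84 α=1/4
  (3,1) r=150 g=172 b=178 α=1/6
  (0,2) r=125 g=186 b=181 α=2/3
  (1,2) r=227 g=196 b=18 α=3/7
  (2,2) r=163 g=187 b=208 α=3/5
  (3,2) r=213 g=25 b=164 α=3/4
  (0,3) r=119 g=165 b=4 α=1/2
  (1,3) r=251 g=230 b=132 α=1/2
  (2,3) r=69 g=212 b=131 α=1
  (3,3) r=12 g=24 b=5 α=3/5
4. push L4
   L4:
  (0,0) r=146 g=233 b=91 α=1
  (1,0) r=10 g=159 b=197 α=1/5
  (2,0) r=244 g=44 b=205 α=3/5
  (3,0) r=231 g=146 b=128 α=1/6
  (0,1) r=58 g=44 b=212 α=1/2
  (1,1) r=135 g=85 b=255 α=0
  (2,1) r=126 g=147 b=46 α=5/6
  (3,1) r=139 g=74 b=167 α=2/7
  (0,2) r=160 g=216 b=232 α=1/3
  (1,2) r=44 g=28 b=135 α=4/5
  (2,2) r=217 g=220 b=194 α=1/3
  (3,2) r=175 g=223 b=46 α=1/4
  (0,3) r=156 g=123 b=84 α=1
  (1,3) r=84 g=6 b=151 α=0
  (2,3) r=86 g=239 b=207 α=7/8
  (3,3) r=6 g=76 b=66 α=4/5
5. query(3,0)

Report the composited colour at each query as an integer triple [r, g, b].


(3,0) stack=L1,L2,L3,L4; from [0,0,0]:
+L1 (α=2/3) → [502/3, 108, 100]
+L2 (α=1/2) → [449/3, 257/2, 161]
+L3 (α=3/4) → [146/3, 407/8, 353/4]
+L4 (α=1/6) → [1423/18, 3203/48, 759/8]
rounded: [79, 67, 95]


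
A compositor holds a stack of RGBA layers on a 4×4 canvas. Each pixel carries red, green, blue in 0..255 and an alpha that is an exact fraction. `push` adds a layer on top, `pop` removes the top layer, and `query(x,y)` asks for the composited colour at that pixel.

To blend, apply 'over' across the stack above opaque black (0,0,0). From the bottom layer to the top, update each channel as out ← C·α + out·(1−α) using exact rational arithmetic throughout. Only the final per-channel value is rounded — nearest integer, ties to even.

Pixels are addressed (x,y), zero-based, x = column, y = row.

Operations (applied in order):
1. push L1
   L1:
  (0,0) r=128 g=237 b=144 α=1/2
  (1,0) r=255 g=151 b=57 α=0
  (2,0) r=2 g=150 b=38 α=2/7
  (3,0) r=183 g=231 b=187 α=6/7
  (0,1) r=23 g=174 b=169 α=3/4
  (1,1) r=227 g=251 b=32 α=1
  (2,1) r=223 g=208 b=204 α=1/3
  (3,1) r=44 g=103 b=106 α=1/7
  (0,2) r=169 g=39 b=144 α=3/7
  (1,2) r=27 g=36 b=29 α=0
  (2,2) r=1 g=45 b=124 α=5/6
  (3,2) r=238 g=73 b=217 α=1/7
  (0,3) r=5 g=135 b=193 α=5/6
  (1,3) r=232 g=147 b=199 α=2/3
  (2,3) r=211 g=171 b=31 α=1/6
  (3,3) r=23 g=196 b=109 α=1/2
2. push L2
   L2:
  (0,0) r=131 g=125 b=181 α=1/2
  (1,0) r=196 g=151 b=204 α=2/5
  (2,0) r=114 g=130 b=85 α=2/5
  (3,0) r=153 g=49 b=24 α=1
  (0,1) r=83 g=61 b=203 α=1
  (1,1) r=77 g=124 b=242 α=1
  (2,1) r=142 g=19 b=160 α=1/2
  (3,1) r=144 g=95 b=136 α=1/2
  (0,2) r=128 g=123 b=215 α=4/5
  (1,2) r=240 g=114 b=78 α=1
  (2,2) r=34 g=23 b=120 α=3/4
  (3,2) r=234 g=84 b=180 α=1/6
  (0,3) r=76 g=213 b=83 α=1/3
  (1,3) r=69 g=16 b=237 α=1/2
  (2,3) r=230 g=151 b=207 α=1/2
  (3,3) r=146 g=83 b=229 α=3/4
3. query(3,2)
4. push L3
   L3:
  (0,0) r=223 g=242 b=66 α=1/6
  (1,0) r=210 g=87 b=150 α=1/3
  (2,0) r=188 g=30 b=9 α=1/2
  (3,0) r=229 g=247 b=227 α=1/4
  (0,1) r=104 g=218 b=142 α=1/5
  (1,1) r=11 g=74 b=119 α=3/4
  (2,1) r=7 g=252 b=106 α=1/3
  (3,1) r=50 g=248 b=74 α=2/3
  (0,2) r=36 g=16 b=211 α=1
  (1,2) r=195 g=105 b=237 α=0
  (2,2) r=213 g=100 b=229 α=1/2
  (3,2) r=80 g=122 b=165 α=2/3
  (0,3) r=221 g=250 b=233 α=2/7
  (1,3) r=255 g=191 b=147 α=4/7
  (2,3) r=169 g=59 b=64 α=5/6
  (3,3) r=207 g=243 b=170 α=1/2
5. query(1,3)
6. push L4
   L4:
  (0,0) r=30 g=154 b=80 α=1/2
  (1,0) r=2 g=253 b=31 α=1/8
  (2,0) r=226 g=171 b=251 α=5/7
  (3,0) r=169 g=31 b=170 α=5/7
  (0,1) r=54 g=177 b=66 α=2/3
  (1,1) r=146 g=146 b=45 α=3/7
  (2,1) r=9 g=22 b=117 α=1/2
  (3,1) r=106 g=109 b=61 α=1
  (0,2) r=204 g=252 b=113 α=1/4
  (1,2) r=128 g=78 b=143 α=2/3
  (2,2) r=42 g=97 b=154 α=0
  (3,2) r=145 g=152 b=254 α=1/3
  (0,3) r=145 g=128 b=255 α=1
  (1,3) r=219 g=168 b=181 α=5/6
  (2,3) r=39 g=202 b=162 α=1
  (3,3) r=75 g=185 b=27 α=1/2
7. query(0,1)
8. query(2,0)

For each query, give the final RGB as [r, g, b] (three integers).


(3,2) stack=L1,L2; from [0,0,0]:
+L1 (α=1/7) → [34, 73/7, 31]
+L2 (α=1/6) → [202/3, 953/42, 335/6]
→ [67, 23, 56]

(1,3) stack=L1,L2,L3; from [0,0,0]:
after L1 α=2/3: [464/3, 98, 398/3]
after L2 α=1/2: [671/6, 57, 1109/6]
after L3 α=4/7: [2711/14, 935/7, 2285/14]
rounded: [194, 134, 163]

(0,1) stack=L1,L2,L3,L4; from [0,0,0]:
after L1 α=3/4: [69/4, 261/2, 507/4]
after L2 α=1: [83, 61, 203]
after L3 α=1/5: [436/5, 462/5, 954/5]
after L4 α=2/3: [976/15, 744/5, 538/5]
= [65, 149, 108]

query (2,0) [L1,L2,L3,L4] — begin 0,0,0
+L1 (α=2/7) → [4/7, 300/7, 76/7]
+L2 (α=2/5) → [1608/35, 544/7, 1418/35]
+L3 (α=1/2) → [4094/35, 377/7, 1733/70]
+L4 (α=5/7) → [47738/245, 6739/49, 45658/245]
rounded: [195, 138, 186]


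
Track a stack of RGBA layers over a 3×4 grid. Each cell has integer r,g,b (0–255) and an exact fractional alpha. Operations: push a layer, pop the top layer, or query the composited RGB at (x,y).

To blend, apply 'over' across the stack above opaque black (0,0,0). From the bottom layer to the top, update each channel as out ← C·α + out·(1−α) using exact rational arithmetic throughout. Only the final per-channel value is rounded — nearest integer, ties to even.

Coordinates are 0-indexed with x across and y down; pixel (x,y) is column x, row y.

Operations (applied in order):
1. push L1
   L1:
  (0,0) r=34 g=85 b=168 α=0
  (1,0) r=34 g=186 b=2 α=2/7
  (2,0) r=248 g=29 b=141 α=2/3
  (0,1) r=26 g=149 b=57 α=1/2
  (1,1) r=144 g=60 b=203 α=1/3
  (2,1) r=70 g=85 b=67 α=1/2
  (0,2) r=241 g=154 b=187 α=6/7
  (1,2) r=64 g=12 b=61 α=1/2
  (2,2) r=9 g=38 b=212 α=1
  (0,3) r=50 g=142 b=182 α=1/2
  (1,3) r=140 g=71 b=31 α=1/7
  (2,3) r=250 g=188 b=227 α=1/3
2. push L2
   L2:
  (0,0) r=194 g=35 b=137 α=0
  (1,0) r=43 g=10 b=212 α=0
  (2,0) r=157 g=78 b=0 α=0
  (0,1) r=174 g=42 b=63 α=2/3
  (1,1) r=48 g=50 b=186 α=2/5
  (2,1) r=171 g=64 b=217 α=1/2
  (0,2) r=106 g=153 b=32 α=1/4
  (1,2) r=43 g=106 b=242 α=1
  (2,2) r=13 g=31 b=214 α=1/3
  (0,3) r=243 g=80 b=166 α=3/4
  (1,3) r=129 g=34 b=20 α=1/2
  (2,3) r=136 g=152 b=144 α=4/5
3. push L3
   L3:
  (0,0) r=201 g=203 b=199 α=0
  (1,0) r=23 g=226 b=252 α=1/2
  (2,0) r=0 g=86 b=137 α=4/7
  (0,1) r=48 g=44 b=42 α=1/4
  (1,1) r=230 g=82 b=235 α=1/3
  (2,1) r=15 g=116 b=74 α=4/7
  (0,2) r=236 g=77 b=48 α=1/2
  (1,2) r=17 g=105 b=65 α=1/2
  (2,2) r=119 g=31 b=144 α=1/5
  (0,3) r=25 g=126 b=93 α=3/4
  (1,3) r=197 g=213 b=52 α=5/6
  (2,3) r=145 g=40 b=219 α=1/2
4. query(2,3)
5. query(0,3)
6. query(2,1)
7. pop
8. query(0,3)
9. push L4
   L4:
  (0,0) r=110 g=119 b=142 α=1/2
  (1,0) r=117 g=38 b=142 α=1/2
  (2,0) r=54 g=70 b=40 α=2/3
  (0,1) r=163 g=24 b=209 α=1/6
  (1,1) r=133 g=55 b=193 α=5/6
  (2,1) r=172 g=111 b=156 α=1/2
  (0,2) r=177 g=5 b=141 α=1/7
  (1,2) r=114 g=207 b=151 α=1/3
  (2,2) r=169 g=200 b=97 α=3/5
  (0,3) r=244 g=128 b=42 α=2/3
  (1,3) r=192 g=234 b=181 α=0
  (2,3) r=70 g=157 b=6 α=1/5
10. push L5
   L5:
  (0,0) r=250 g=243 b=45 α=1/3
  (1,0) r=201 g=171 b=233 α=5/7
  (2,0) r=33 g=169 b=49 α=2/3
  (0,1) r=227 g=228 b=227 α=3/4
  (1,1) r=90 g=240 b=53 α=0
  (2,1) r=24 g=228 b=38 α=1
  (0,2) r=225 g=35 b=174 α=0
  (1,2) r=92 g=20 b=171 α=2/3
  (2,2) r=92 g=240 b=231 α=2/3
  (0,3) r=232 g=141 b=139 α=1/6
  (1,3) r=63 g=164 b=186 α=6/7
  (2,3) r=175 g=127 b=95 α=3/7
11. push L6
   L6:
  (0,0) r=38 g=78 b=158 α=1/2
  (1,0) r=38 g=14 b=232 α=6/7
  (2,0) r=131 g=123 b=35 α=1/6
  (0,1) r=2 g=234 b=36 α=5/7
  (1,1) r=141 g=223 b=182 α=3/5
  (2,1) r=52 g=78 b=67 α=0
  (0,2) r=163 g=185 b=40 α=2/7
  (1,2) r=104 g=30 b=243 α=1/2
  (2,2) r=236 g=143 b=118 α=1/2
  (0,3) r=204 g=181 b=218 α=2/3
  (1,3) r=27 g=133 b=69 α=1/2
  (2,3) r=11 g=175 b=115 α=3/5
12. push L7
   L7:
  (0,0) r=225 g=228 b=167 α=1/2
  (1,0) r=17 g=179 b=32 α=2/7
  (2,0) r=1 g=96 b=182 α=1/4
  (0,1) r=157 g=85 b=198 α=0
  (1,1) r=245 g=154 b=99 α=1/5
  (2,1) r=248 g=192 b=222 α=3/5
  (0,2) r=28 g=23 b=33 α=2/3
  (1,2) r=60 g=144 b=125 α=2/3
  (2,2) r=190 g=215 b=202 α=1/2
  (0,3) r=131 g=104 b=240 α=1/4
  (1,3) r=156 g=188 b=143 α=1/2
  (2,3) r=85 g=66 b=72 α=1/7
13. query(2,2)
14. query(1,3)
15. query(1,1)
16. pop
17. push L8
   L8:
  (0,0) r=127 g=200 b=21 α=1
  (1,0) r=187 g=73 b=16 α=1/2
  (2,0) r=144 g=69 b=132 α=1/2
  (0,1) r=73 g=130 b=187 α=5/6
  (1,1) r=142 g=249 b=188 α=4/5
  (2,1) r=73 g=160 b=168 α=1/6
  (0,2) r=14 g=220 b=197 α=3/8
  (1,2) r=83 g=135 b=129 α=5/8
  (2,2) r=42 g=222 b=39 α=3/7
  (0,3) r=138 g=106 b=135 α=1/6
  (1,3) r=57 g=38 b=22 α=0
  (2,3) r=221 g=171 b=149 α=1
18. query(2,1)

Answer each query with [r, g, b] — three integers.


query (2,3) [L1,L2,L3] — begin 0,0,0
+L1 (α=1/3) → [250/3, 188/3, 227/3]
+L2 (α=4/5) → [1882/15, 2012/15, 391/3]
+L3 (α=1/2) → [4057/30, 1306/15, 524/3]
rounded: [135, 87, 175]

(0,3) stack=L1,L2,L3; from [0,0,0]:
+L1 (α=1/2) → [25, 71, 91]
+L2 (α=3/4) → [377/2, 311/4, 589/4]
+L3 (α=3/4) → [527/8, 1823/16, 1705/16]
= [66, 114, 107]

at x=2,y=1 over L1,L2,L3:
L1 α=1/2: [35, 85/2, 67/2]
L2 α=1/2: [103, 213/4, 501/4]
L3 α=4/7: [369/7, 2495/28, 2687/28]
= [53, 89, 96]

at x=0,y=3 over L1,L2:
+L1 (α=1/2) → [25, 71, 91]
+L2 (α=3/4) → [377/2, 311/4, 589/4]
= [188, 78, 147]

at x=2,y=2 over L1,L2,L4,L5,L6,L7:
L1 α=1: [9, 38, 212]
L2 α=1/3: [31/3, 107/3, 638/3]
L4 α=3/5: [1583/15, 2014/15, 2149/15]
L5 α=2/3: [4343/45, 9214/45, 9079/45]
L6 α=1/2: [14963/90, 15649/90, 14389/90]
L7 α=1/2: [32063/180, 34999/180, 32569/180]
rounded: [178, 194, 181]

at x=1,y=3 over L1,L2,L4,L5,L6,L7:
L1 α=1/7: [20, 71/7, 31/7]
L2 α=1/2: [149/2, 309/14, 171/14]
L4 α=0: [149/2, 309/14, 171/14]
L5 α=6/7: [905/14, 14085/98, 15795/98]
L6 α=1/2: [1283/28, 27119/196, 22557/196]
L7 α=1/2: [5651/56, 63967/392, 50585/392]
= [101, 163, 129]

at x=1,y=1 over L1,L2,L4,L5,L6,L7:
after L1 α=1/3: [48, 20, 203/3]
after L2 α=2/5: [48, 32, 115]
after L4 α=5/6: [713/6, 307/6, 180]
after L5 α=0: [713/6, 307/6, 180]
after L6 α=3/5: [1982/15, 2314/15, 906/5]
after L7 α=1/5: [11603/75, 11566/75, 4119/25]
= [155, 154, 165]

at x=2,y=1 over L1,L2,L4,L5,L6,L8:
+L1 (α=1/2) → [35, 85/2, 67/2]
+L2 (α=1/2) → [103, 213/4, 501/4]
+L4 (α=1/2) → [275/2, 657/8, 1125/8]
+L5 (α=1) → [24, 228, 38]
+L6 (α=0) → [24, 228, 38]
+L8 (α=1/6) → [193/6, 650/3, 179/3]
= [32, 217, 60]


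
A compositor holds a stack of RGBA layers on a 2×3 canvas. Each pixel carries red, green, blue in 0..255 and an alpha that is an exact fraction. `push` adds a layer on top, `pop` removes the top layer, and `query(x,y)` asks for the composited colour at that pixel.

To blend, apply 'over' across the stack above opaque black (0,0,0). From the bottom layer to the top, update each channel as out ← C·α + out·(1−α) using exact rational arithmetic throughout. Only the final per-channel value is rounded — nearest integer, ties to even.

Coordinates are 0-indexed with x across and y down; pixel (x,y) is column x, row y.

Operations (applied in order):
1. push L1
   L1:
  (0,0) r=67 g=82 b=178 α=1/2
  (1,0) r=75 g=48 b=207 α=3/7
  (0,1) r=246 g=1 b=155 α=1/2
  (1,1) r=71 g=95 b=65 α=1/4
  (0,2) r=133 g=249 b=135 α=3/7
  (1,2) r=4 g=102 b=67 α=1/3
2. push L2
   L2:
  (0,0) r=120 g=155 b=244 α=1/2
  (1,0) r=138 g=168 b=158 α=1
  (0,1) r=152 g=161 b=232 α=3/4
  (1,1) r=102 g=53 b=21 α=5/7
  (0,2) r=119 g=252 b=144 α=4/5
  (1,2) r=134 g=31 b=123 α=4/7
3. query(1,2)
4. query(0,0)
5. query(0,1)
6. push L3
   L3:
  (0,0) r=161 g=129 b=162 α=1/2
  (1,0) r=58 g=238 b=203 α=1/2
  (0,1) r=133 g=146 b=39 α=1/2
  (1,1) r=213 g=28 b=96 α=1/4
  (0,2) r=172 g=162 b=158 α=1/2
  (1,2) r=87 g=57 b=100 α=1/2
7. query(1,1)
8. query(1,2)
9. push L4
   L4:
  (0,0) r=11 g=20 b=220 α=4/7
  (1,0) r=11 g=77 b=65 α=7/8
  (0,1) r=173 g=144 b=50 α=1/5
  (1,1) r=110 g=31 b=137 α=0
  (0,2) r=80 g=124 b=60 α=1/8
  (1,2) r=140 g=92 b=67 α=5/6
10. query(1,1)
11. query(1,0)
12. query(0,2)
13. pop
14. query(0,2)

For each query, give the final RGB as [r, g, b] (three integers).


at x=1,y=2 over L1,L2:
after L1 α=1/3: [4/3, 34, 67/3]
after L2 α=4/7: [540/7, 226/7, 559/7]
→ [77, 32, 80]

at x=0,y=0 over L1,L2:
+L1 (α=1/2) → [67/2, 41, 89]
+L2 (α=1/2) → [307/4, 98, 333/2]
rounded: [77, 98, 166]

at x=0,y=1 over L1,L2:
after L1 α=1/2: [123, 1/2, 155/2]
after L2 α=3/4: [579/4, 967/8, 1547/8]
→ [145, 121, 193]

query (1,1) [L1,L2,L3] — begin 0,0,0
+L1 (α=1/4) → [71/4, 95/4, 65/4]
+L2 (α=5/7) → [1091/14, 625/14, 275/14]
+L3 (α=1/4) → [6255/56, 2267/56, 2169/56]
rounded: [112, 40, 39]

(1,2) stack=L1,L2,L3; from [0,0,0]:
+L1 (α=1/3) → [4/3, 34, 67/3]
+L2 (α=4/7) → [540/7, 226/7, 559/7]
+L3 (α=1/2) → [1149/14, 625/14, 1259/14]
rounded: [82, 45, 90]

at x=1,y=1 over L1,L2,L3,L4:
after L1 α=1/4: [71/4, 95/4, 65/4]
after L2 α=5/7: [1091/14, 625/14, 275/14]
after L3 α=1/4: [6255/56, 2267/56, 2169/56]
after L4 α=0: [6255/56, 2267/56, 2169/56]
rounded: [112, 40, 39]

query (1,0) [L1,L2,L3,L4] — begin 0,0,0
after L1 α=3/7: [225/7, 144/7, 621/7]
after L2 α=1: [138, 168, 158]
after L3 α=1/2: [98, 203, 361/2]
after L4 α=7/8: [175/8, 371/4, 1271/16]
= [22, 93, 79]

at x=0,y=2 over L1,L2,L3,L4:
+L1 (α=3/7) → [57, 747/7, 405/7]
+L2 (α=4/5) → [533/5, 7803/35, 4437/35]
+L3 (α=1/2) → [1393/10, 13473/70, 9967/70]
+L4 (α=1/8) → [10551/80, 14713/80, 10567/80]
rounded: [132, 184, 132]

(0,2) stack=L1,L2,L3; from [0,0,0]:
after L1 α=3/7: [57, 747/7, 405/7]
after L2 α=4/5: [533/5, 7803/35, 4437/35]
after L3 α=1/2: [1393/10, 13473/70, 9967/70]
rounded: [139, 192, 142]


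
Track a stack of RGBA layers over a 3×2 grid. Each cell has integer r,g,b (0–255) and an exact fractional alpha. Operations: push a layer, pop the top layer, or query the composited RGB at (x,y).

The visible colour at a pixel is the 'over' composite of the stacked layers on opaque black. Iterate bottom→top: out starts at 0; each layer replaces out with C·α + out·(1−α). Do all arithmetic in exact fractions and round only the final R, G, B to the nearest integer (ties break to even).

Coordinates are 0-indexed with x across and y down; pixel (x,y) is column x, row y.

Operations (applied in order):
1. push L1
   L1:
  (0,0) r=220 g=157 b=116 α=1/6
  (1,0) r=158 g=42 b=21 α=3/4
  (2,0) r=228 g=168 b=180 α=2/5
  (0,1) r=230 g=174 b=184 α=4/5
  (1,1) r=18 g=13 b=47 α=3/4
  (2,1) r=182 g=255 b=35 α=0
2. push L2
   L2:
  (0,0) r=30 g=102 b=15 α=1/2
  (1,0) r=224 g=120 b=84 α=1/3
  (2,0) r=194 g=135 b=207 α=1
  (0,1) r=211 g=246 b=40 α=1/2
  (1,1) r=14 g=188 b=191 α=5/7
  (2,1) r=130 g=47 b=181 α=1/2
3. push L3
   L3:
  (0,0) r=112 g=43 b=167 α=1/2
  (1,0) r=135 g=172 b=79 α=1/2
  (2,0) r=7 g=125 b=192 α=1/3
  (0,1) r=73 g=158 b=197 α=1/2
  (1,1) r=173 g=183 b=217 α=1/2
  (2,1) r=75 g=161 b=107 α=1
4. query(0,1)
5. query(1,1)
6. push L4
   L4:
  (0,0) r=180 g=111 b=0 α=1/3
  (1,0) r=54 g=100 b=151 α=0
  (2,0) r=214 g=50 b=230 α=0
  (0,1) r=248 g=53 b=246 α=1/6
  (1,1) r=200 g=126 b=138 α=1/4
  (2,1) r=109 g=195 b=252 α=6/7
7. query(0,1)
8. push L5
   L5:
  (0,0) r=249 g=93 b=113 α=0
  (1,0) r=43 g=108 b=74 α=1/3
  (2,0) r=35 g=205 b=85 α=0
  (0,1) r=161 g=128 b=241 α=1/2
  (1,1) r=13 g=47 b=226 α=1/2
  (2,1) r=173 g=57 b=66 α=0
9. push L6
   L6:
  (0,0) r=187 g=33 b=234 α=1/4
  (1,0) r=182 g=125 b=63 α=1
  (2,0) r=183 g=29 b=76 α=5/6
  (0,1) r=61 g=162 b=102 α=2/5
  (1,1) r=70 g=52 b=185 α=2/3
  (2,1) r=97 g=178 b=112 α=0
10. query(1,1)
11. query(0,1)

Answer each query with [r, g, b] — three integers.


query (0,1) [L1,L2,L3] — begin 0,0,0
+L1 (α=4/5) → [184, 696/5, 736/5]
+L2 (α=1/2) → [395/2, 963/5, 468/5]
+L3 (α=1/2) → [541/4, 1753/10, 1453/10]
= [135, 175, 145]

query (1,1) [L1,L2,L3] — begin 0,0,0
after L1 α=3/4: [27/2, 39/4, 141/4]
after L2 α=5/7: [97/7, 1919/14, 293/2]
after L3 α=1/2: [654/7, 4481/28, 727/4]
= [93, 160, 182]

at x=0,y=1 over L1,L2,L3,L4:
L1 α=4/5: [184, 696/5, 736/5]
L2 α=1/2: [395/2, 963/5, 468/5]
L3 α=1/2: [541/4, 1753/10, 1453/10]
L4 α=1/6: [3697/24, 1859/12, 1945/12]
→ [154, 155, 162]

at x=1,y=1 over L1,L2,L3,L4,L5,L6:
+L1 (α=3/4) → [27/2, 39/4, 141/4]
+L2 (α=5/7) → [97/7, 1919/14, 293/2]
+L3 (α=1/2) → [654/7, 4481/28, 727/4]
+L4 (α=1/4) → [1681/14, 16971/112, 2733/16]
+L5 (α=1/2) → [1863/28, 22235/224, 6349/32]
+L6 (α=2/3) → [5783/84, 15177/224, 6063/32]
→ [69, 68, 189]

at x=0,y=1 over L1,L2,L3,L4,L5,L6:
L1 α=4/5: [184, 696/5, 736/5]
L2 α=1/2: [395/2, 963/5, 468/5]
L3 α=1/2: [541/4, 1753/10, 1453/10]
L4 α=1/6: [3697/24, 1859/12, 1945/12]
L5 α=1/2: [7561/48, 3395/24, 4837/24]
L6 α=2/5: [9513/80, 5987/40, 6469/40]
= [119, 150, 162]
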